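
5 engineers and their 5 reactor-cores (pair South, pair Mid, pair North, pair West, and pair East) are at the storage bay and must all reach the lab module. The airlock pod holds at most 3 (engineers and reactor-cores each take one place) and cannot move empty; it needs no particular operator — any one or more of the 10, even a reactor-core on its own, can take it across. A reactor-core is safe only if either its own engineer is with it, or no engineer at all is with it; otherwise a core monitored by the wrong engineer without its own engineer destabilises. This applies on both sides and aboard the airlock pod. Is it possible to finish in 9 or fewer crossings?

Counting alone: each trip to the lab module takes at most 3 across and each return brings at least 1 back, so after t trips out (and t−1 returns) at most 3t − (t−1) of the 10 are across; that first reaches 10 at t = 5, so at least 9 crossings are needed.
The safety rule pushes this higher. Following every safe sequence of crossings, the most of the 10 that can be at the lab module as the airlock pod arrives there on crossing 9 is 9 — never all 10.
So the move cannot be finished within 9 crossings. (The shortest complete plan takes 11:)
1. engineer South and reactor-core South cross → the lab module.
2. engineer South crosses ← the storage bay.
3. reactor-core Mid, reactor-core North, and reactor-core West cross → the lab module.
4. reactor-core South crosses ← the storage bay.
5. engineer Mid, engineer North, and engineer West cross → the lab module.
6. engineer Mid and reactor-core Mid cross ← the storage bay.
7. engineer East, engineer Mid, and engineer South cross → the lab module.
8. reactor-core North crosses ← the storage bay.
9. reactor-core Mid and reactor-core South cross → the lab module.
10. reactor-core South crosses ← the storage bay.
11. reactor-core East, reactor-core North, and reactor-core South cross → the lab module.

No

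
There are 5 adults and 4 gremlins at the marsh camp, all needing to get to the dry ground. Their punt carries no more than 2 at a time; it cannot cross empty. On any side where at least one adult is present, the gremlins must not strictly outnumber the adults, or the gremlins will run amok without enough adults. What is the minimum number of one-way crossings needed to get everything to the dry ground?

Counting alone: each trip to the dry ground takes at most 2 across and each return brings at least 1 back, so after t trips out (and t−1 returns) at most 2t − (t−1) of the 9 are across; that first reaches 9 at t = 8, so at least 15 crossings are needed.
The plan below uses exactly 15 crossings, so it is optimal:
1. 2 gremlins → the dry ground.  (the marsh camp: 5A 2G; the dry ground: 0A 2G)
2. 1 gremlin ← the marsh camp.  (the marsh camp: 5A 3G; the dry ground: 0A 1G)
3. 2 gremlins → the dry ground.  (the marsh camp: 5A 1G; the dry ground: 0A 3G)
4. 1 gremlin ← the marsh camp.  (the marsh camp: 5A 2G; the dry ground: 0A 2G)
5. 2 adults → the dry ground.  (the marsh camp: 3A 2G; the dry ground: 2A 2G)
6. 1 gremlin ← the marsh camp.  (the marsh camp: 3A 3G; the dry ground: 2A 1G)
7. 1 adult and 1 gremlin → the dry ground.  (the marsh camp: 2A 2G; the dry ground: 3A 2G)
8. 1 adult ← the marsh camp.  (the marsh camp: 3A 2G; the dry ground: 2A 2G)
9. 1 adult and 1 gremlin → the dry ground.  (the marsh camp: 2A 1G; the dry ground: 3A 3G)
10. 1 gremlin ← the marsh camp.  (the marsh camp: 2A 2G; the dry ground: 3A 2G)
11. 1 adult and 1 gremlin → the dry ground.  (the marsh camp: 1A 1G; the dry ground: 4A 3G)
12. 1 adult ← the marsh camp.  (the marsh camp: 2A 1G; the dry ground: 3A 3G)
13. 1 adult and 1 gremlin → the dry ground.  (the marsh camp: 1A 0G; the dry ground: 4A 4G)
14. 1 gremlin ← the marsh camp.  (the marsh camp: 1A 1G; the dry ground: 4A 3G)
15. 1 adult and 1 gremlin → the dry ground.  (the marsh camp: 0A 0G; the dry ground: 5A 4G)

15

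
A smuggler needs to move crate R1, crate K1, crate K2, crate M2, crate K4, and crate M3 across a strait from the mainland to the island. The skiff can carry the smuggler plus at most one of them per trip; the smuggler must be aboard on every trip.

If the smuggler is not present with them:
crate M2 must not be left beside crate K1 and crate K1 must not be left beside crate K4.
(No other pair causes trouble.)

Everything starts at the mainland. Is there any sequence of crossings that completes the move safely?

Yes

1. Smuggler goes to the island with crate K1.  [the mainland: crate K2, crate K4, crate M2, crate M3, crate R1 | the island: crate K1]
2. Smuggler goes back to the mainland alone.  [the mainland: crate K2, crate K4, crate M2, crate M3, crate R1 | the island: crate K1]
3. Smuggler goes to the island with crate R1.  [the mainland: crate K2, crate K4, crate M2, crate M3 | the island: crate K1, crate R1]
4. Smuggler goes back to the mainland alone.  [the mainland: crate K2, crate K4, crate M2, crate M3 | the island: crate K1, crate R1]
5. Smuggler goes to the island with crate K2.  [the mainland: crate K4, crate M2, crate M3 | the island: crate K1, crate K2, crate R1]
6. Smuggler goes back to the mainland alone.  [the mainland: crate K4, crate M2, crate M3 | the island: crate K1, crate K2, crate R1]
7. Smuggler goes to the island with crate M2.  [the mainland: crate K4, crate M3 | the island: crate K1, crate K2, crate M2, crate R1]
8. Smuggler goes back to the mainland with crate K1.  [the mainland: crate K1, crate K4, crate M3 | the island: crate K2, crate M2, crate R1]
9. Smuggler goes to the island with crate K4.  [the mainland: crate K1, crate M3 | the island: crate K2, crate K4, crate M2, crate R1]
10. Smuggler goes back to the mainland alone.  [the mainland: crate K1, crate M3 | the island: crate K2, crate K4, crate M2, crate R1]
11. Smuggler goes to the island with crate M3.  [the mainland: crate K1 | the island: crate K2, crate K4, crate M2, crate M3, crate R1]
12. Smuggler goes back to the mainland alone.  [the mainland: crate K1 | the island: crate K2, crate K4, crate M2, crate M3, crate R1]
13. Smuggler goes to the island with crate K1.  [the mainland: — | the island: crate K1, crate K2, crate K4, crate M2, crate M3, crate R1]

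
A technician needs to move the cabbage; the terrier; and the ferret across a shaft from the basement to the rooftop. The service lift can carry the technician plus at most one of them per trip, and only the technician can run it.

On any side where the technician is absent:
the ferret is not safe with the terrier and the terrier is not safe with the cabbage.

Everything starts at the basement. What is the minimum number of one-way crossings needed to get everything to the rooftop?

Counting alone: the technician can take at most 1 across per trip to the rooftop, so moving all 3 needs at least 3 loaded trips out, with a return between consecutive ones — at least 5 crossings.
The safety rule pushes this higher. Following every safe sequence of crossings, the most of the 3 that can be at the rooftop as the service lift arrives there on crossing 5 is 2 — never all 3.
So no plan with fewer than 7 crossings exists, and this one achieves 7:
1. Technician goes to the rooftop with the terrier.
2. Technician goes back to the basement alone.
3. Technician goes to the rooftop with the cabbage.
4. Technician goes back to the basement with the terrier.
5. Technician goes to the rooftop with the ferret.
6. Technician goes back to the basement alone.
7. Technician goes to the rooftop with the terrier.

7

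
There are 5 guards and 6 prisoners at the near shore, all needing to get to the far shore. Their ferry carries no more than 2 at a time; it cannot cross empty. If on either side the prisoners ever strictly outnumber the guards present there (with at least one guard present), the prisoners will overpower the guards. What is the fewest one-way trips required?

The prisoners already outnumber the guards at the near shore before anyone moves, so the starting position itself is disallowed.

impossible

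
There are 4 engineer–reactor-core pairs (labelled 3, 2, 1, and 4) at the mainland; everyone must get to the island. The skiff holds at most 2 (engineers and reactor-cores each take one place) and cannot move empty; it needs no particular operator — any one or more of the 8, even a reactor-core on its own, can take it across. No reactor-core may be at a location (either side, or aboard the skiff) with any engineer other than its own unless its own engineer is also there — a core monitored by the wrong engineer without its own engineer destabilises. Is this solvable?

Following every safe sequence of crossings from the start, the most of the 8 that can be at the island as the skiff arrives there on crossings 1, 3, 5 is 2, 3, 4 respectively; the best ever achieved is 4 of 8.
From crossing 7 on, no configuration arises that was not already reachable earlier: only 44 distinct safe configurations (who is on which side, and where the skiff is) can ever be reached, none of them has everyone across, and every continuation just revisits them. So no valid plan exists.

No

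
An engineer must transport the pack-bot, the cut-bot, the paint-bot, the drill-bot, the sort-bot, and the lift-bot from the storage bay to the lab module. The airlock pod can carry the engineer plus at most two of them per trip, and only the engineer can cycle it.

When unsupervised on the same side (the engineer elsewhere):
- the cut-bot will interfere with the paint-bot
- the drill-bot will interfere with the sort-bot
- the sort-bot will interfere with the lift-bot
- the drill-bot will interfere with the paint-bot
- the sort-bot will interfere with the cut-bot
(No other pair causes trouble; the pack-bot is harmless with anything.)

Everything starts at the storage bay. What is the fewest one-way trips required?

7

Counting alone: the engineer can take at most 2 across per trip to the lab module, so moving all 6 needs at least 3 loaded trips out, with a return between consecutive ones — at least 5 crossings.
The safety rule pushes this higher. Following every safe sequence of crossings, the most of the 6 that can be at the lab module as the airlock pod arrives there on crossing 5 is 5 — never all 6.
So no plan with fewer than 7 crossings exists, and this one achieves 7:
1. Engineer goes to the lab module with the paint-bot and the sort-bot.  [the storage bay: the cut-bot, the drill-bot, the lift-bot, the pack-bot | the lab module: the paint-bot, the sort-bot]
2. Engineer goes back to the storage bay alone.  [the storage bay: the cut-bot, the drill-bot, the lift-bot, the pack-bot | the lab module: the paint-bot, the sort-bot]
3. Engineer goes to the lab module with the cut-bot and the pack-bot.  [the storage bay: the drill-bot, the lift-bot | the lab module: the cut-bot, the pack-bot, the paint-bot, the sort-bot]
4. Engineer goes back to the storage bay with the paint-bot and the sort-bot.  [the storage bay: the drill-bot, the lift-bot, the paint-bot, the sort-bot | the lab module: the cut-bot, the pack-bot]
5. Engineer goes to the lab module with the drill-bot and the lift-bot.  [the storage bay: the paint-bot, the sort-bot | the lab module: the cut-bot, the drill-bot, the lift-bot, the pack-bot]
6. Engineer goes back to the storage bay alone.  [the storage bay: the paint-bot, the sort-bot | the lab module: the cut-bot, the drill-bot, the lift-bot, the pack-bot]
7. Engineer goes to the lab module with the paint-bot and the sort-bot.  [the storage bay: — | the lab module: the cut-bot, the drill-bot, the lift-bot, the pack-bot, the paint-bot, the sort-bot]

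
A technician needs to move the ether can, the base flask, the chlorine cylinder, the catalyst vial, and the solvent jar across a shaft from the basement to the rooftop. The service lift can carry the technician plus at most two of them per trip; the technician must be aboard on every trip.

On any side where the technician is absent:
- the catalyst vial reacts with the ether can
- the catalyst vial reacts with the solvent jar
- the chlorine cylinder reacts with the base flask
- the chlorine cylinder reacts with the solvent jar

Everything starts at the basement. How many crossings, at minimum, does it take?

7

Counting alone: the technician can take at most 2 across per trip to the rooftop, so moving all 5 needs at least 3 loaded trips out, with a return between consecutive ones — at least 5 crossings.
The safety rule pushes this higher. Following every safe sequence of crossings, the most of the 5 that can be at the rooftop as the service lift arrives there on crossing 5 is 4 — never all 5.
So no plan with fewer than 7 crossings exists, and this one achieves 7:
1. Technician goes to the rooftop with the catalyst vial and the chlorine cylinder.  [the basement: the base flask, the ether can, the solvent jar | the rooftop: the catalyst vial, the chlorine cylinder]
2. Technician goes back to the basement alone.  [the basement: the base flask, the ether can, the solvent jar | the rooftop: the catalyst vial, the chlorine cylinder]
3. Technician goes to the rooftop with the ether can.  [the basement: the base flask, the solvent jar | the rooftop: the catalyst vial, the chlorine cylinder, the ether can]
4. Technician goes back to the basement with the catalyst vial.  [the basement: the base flask, the catalyst vial, the solvent jar | the rooftop: the chlorine cylinder, the ether can]
5. Technician goes to the rooftop with the base flask and the solvent jar.  [the basement: the catalyst vial | the rooftop: the base flask, the chlorine cylinder, the ether can, the solvent jar]
6. Technician goes back to the basement with the chlorine cylinder.  [the basement: the catalyst vial, the chlorine cylinder | the rooftop: the base flask, the ether can, the solvent jar]
7. Technician goes to the rooftop with the catalyst vial and the chlorine cylinder.  [the basement: — | the rooftop: the base flask, the catalyst vial, the chlorine cylinder, the ether can, the solvent jar]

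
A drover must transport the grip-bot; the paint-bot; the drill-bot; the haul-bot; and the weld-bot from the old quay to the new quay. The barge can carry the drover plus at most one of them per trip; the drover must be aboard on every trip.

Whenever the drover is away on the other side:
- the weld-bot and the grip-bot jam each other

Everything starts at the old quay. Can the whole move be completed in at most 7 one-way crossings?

No

Counting alone: the drover can take at most 1 across per trip to the new quay, so moving all 5 needs at least 5 loaded trips out, with a return between consecutive ones — at least 9 crossings.
Since 7 < 9, 7 crossings cannot be enough. (The shortest complete plan in fact takes 9:)
1. Drover goes to the new quay with the grip-bot.
2. Drover goes back to the old quay alone.
3. Drover goes to the new quay with the paint-bot.
4. Drover goes back to the old quay alone.
5. Drover goes to the new quay with the drill-bot.
6. Drover goes back to the old quay alone.
7. Drover goes to the new quay with the haul-bot.
8. Drover goes back to the old quay alone.
9. Drover goes to the new quay with the weld-bot.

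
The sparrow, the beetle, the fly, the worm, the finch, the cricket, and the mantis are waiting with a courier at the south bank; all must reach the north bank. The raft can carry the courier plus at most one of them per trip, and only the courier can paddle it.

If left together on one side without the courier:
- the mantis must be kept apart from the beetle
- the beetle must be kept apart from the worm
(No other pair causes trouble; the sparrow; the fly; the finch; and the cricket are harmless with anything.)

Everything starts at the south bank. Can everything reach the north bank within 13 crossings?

Counting alone: the courier can take at most 1 across per trip to the north bank, so moving all 7 needs at least 7 loaded trips out, with a return between consecutive ones — at least 13 crossings.
The safety rule pushes this higher. Following every safe sequence of crossings, the most of the 7 that can be at the north bank as the raft arrives there on crossing 13 is 6 — never all 7.
So the move cannot be finished within 13 crossings. (The shortest complete plan takes 15:)
1. Courier goes to the north bank with the beetle.
2. Courier goes back to the south bank alone.
3. Courier goes to the north bank with the sparrow.
4. Courier goes back to the south bank alone.
5. Courier goes to the north bank with the fly.
6. Courier goes back to the south bank alone.
7. Courier goes to the north bank with the worm.
8. Courier goes back to the south bank with the beetle.
9. Courier goes to the north bank with the mantis.
10. Courier goes back to the south bank alone.
11. Courier goes to the north bank with the finch.
12. Courier goes back to the south bank alone.
13. Courier goes to the north bank with the cricket.
14. Courier goes back to the south bank alone.
15. Courier goes to the north bank with the beetle.

No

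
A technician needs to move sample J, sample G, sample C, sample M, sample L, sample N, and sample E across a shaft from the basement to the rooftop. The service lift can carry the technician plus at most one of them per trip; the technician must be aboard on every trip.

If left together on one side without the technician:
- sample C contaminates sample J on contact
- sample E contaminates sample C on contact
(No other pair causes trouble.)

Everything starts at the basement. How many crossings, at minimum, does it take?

Counting alone: the technician can take at most 1 across per trip to the rooftop, so moving all 7 needs at least 7 loaded trips out, with a return between consecutive ones — at least 13 crossings.
The safety rule pushes this higher. Following every safe sequence of crossings, the most of the 7 that can be at the rooftop as the service lift arrives there on crossing 13 is 6 — never all 7.
So no plan with fewer than 15 crossings exists, and this one achieves 15:
1. Technician goes to the rooftop with sample C.  [the basement: sample E, sample G, sample J, sample L, sample M, sample N | the rooftop: sample C]
2. Technician goes back to the basement alone.  [the basement: sample E, sample G, sample J, sample L, sample M, sample N | the rooftop: sample C]
3. Technician goes to the rooftop with sample J.  [the basement: sample E, sample G, sample L, sample M, sample N | the rooftop: sample C, sample J]
4. Technician goes back to the basement with sample C.  [the basement: sample C, sample E, sample G, sample L, sample M, sample N | the rooftop: sample J]
5. Technician goes to the rooftop with sample E.  [the basement: sample C, sample G, sample L, sample M, sample N | the rooftop: sample E, sample J]
6. Technician goes back to the basement alone.  [the basement: sample C, sample G, sample L, sample M, sample N | the rooftop: sample E, sample J]
7. Technician goes to the rooftop with sample G.  [the basement: sample C, sample L, sample M, sample N | the rooftop: sample E, sample G, sample J]
8. Technician goes back to the basement alone.  [the basement: sample C, sample L, sample M, sample N | the rooftop: sample E, sample G, sample J]
9. Technician goes to the rooftop with sample M.  [the basement: sample C, sample L, sample N | the rooftop: sample E, sample G, sample J, sample M]
10. Technician goes back to the basement alone.  [the basement: sample C, sample L, sample N | the rooftop: sample E, sample G, sample J, sample M]
11. Technician goes to the rooftop with sample L.  [the basement: sample C, sample N | the rooftop: sample E, sample G, sample J, sample L, sample M]
12. Technician goes back to the basement alone.  [the basement: sample C, sample N | the rooftop: sample E, sample G, sample J, sample L, sample M]
13. Technician goes to the rooftop with sample N.  [the basement: sample C | the rooftop: sample E, sample G, sample J, sample L, sample M, sample N]
14. Technician goes back to the basement alone.  [the basement: sample C | the rooftop: sample E, sample G, sample J, sample L, sample M, sample N]
15. Technician goes to the rooftop with sample C.  [the basement: — | the rooftop: sample C, sample E, sample G, sample J, sample L, sample M, sample N]

15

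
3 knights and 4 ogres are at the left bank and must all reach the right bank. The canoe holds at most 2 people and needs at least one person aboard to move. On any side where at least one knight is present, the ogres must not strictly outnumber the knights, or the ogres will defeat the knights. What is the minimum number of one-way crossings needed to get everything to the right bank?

The ogres already outnumber the knights at the left bank before anyone moves, so the starting position itself is disallowed.

impossible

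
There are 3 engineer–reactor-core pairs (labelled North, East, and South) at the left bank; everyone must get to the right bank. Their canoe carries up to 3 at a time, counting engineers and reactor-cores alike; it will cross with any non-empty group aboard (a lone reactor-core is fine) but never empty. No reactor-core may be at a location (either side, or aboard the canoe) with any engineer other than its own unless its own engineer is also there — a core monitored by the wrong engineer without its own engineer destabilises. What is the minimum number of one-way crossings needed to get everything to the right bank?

5

Counting alone: each trip to the right bank takes at most 3 across and each return brings at least 1 back, so after t trips out (and t−1 returns) at most 3t − (t−1) of the 6 are across; that first reaches 6 at t = 3, so at least 5 crossings are needed.
The plan below uses exactly 5 crossings, so it is optimal:
1. engineer North and reactor-core North cross → the right bank.
2. engineer North crosses ← the left bank.
3. engineer East, engineer North, and engineer South cross → the right bank.
4. reactor-core North crosses ← the left bank.
5. reactor-core East, reactor-core North, and reactor-core South cross → the right bank.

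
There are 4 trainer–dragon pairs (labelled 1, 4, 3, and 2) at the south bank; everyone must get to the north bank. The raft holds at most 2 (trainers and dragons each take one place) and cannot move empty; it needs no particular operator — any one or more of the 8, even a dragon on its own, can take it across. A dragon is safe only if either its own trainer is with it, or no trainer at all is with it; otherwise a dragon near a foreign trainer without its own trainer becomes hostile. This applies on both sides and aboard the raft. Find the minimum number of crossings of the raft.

Following every safe sequence of crossings from the start, the most of the 8 that can be at the north bank as the raft arrives there on crossings 1, 3, 5 is 2, 3, 4 respectively; the best ever achieved is 4 of 8.
From crossing 7 on, no configuration arises that was not already reachable earlier: only 44 distinct safe configurations (who is on which side, and where the raft is) can ever be reached, none of them has everyone across, and every continuation just revisits them. So no valid plan exists.

impossible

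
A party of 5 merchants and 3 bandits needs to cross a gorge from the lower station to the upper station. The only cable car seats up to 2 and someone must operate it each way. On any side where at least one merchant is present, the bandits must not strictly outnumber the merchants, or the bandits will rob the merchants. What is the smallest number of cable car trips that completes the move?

Counting alone: each trip to the upper station takes at most 2 across and each return brings at least 1 back, so after t trips out (and t−1 returns) at most 2t − (t−1) of the 8 are across; that first reaches 8 at t = 7, so at least 13 crossings are needed.
The plan below uses exactly 13 crossings, so it is optimal:
1. 2 bandits → the upper station.  (the lower station: 5M 1B; the upper station: 0M 2B)
2. 1 bandit ← the lower station.  (the lower station: 5M 2B; the upper station: 0M 1B)
3. 2 bandits → the upper station.  (the lower station: 5M 0B; the upper station: 0M 3B)
4. 1 bandit ← the lower station.  (the lower station: 5M 1B; the upper station: 0M 2B)
5. 2 merchants → the upper station.  (the lower station: 3M 1B; the upper station: 2M 2B)
6. 1 bandit ← the lower station.  (the lower station: 3M 2B; the upper station: 2M 1B)
7. 1 merchant and 1 bandit → the upper station.  (the lower station: 2M 1B; the upper station: 3M 2B)
8. 1 bandit ← the lower station.  (the lower station: 2M 2B; the upper station: 3M 1B)
9. 2 bandits → the upper station.  (the lower station: 2M 0B; the upper station: 3M 3B)
10. 1 bandit ← the lower station.  (the lower station: 2M 1B; the upper station: 3M 2B)
11. 1 merchant and 1 bandit → the upper station.  (the lower station: 1M 0B; the upper station: 4M 3B)
12. 1 bandit ← the lower station.  (the lower station: 1M 1B; the upper station: 4M 2B)
13. 1 merchant and 1 bandit → the upper station.  (the lower station: 0M 0B; the upper station: 5M 3B)

13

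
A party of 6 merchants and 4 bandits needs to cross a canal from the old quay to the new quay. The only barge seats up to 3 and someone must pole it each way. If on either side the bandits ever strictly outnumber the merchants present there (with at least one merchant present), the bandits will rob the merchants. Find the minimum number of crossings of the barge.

Counting alone: each trip to the new quay takes at most 3 across and each return brings at least 1 back, so after t trips out (and t−1 returns) at most 3t − (t−1) of the 10 are across; that first reaches 10 at t = 5, so at least 9 crossings are needed.
The plan below uses exactly 9 crossings, so it is optimal:
1. 2 bandits → the new quay.  (the old quay: 6M 2B; the new quay: 0M 2B)
2. 1 bandit ← the old quay.  (the old quay: 6M 3B; the new quay: 0M 1B)
3. 3 bandits → the new quay.  (the old quay: 6M 0B; the new quay: 0M 4B)
4. 1 bandit ← the old quay.  (the old quay: 6M 1B; the new quay: 0M 3B)
5. 3 merchants → the new quay.  (the old quay: 3M 1B; the new quay: 3M 3B)
6. 1 bandit ← the old quay.  (the old quay: 3M 2B; the new quay: 3M 2B)
7. 1 merchant and 2 bandits → the new quay.  (the old quay: 2M 0B; the new quay: 4M 4B)
8. 1 bandit ← the old quay.  (the old quay: 2M 1B; the new quay: 4M 3B)
9. 2 merchants and 1 bandit → the new quay.  (the old quay: 0M 0B; the new quay: 6M 4B)

9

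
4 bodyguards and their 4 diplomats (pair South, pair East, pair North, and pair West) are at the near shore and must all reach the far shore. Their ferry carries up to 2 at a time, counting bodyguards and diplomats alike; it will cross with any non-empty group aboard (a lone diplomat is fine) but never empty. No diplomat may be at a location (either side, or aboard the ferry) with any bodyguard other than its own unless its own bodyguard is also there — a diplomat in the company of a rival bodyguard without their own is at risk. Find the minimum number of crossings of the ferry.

impossible

Following every safe sequence of crossings from the start, the most of the 8 that can be at the far shore as the ferry arrives there on crossings 1, 3, 5 is 2, 3, 4 respectively; the best ever achieved is 4 of 8.
From crossing 7 on, no configuration arises that was not already reachable earlier: only 44 distinct safe configurations (who is on which side, and where the ferry is) can ever be reached, none of them has everyone across, and every continuation just revisits them. So no valid plan exists.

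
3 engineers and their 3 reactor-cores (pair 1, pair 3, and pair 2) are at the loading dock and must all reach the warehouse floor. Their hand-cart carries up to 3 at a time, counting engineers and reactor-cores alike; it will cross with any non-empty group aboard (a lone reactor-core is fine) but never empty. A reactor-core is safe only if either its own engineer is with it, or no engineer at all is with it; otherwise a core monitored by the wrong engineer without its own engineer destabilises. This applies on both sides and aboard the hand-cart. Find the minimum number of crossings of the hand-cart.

Counting alone: each trip to the warehouse floor takes at most 3 across and each return brings at least 1 back, so after t trips out (and t−1 returns) at most 3t − (t−1) of the 6 are across; that first reaches 6 at t = 3, so at least 5 crossings are needed.
The plan below uses exactly 5 crossings, so it is optimal:
1. engineer 1 and reactor-core 1 cross → the warehouse floor.
2. engineer 1 crosses ← the loading dock.
3. engineer 1, engineer 2, and engineer 3 cross → the warehouse floor.
4. reactor-core 1 crosses ← the loading dock.
5. reactor-core 1, reactor-core 2, and reactor-core 3 cross → the warehouse floor.

5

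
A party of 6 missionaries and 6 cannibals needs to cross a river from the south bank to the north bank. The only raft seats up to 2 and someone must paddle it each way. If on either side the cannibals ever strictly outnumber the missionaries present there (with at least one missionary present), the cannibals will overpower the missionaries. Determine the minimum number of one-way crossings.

Following every safe sequence of crossings from the start, the most of the 12 that can be at the north bank as the raft arrives there on crossings 1, 3, 5, 7, 9 is 2, 3, 4, 5, 6 respectively; the best ever achieved is 6 of 12.
From crossing 11 on, no configuration arises that was not already reachable earlier: only 15 distinct safe configurations (who is on which side, and where the raft is) can ever be reached, none of them has everyone across, and every continuation just revisits them. They are: 0 missionaries + 0 cannibals across (raft back at the start); 0 missionaries + 1 cannibal across (raft there); 0 missionaries + 1 cannibal across (raft back at the start); 0 missionaries + 2 cannibals across (raft there); 0 missionaries + 2 cannibals across (raft back at the start); 0 missionaries + 3 cannibals across (raft there); 0 missionaries + 3 cannibals across (raft back at the start); 0 missionaries + 4 cannibals across (raft there); 0 missionaries + 4 cannibals across (raft back at the start); 0 missionaries + 5 cannibals across (raft there); 0 missionaries + 5 cannibals across (raft back at the start); 0 missionaries + 6 cannibals across (raft there); 1 missionary + 1 cannibal across (raft there); 1 missionary + 1 cannibal across (raft back at the start); 2 missionaries + 2 cannibals across (raft there). So no valid plan exists.

impossible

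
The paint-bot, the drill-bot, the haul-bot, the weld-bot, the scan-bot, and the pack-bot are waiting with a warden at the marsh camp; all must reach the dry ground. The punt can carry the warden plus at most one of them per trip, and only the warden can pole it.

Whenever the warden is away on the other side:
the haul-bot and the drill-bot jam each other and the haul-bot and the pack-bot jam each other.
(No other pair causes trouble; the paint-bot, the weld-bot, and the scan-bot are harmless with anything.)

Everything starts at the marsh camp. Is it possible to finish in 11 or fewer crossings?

No

Counting alone: the warden can take at most 1 across per trip to the dry ground, so moving all 6 needs at least 6 loaded trips out, with a return between consecutive ones — at least 11 crossings.
The safety rule pushes this higher. Following every safe sequence of crossings, the most of the 6 that can be at the dry ground as the punt arrives there on crossing 11 is 5 — never all 6.
So the move cannot be finished within 11 crossings. (The shortest complete plan takes 13:)
1. Warden goes to the dry ground with the haul-bot.
2. Warden goes back to the marsh camp alone.
3. Warden goes to the dry ground with the paint-bot.
4. Warden goes back to the marsh camp alone.
5. Warden goes to the dry ground with the drill-bot.
6. Warden goes back to the marsh camp with the haul-bot.
7. Warden goes to the dry ground with the pack-bot.
8. Warden goes back to the marsh camp alone.
9. Warden goes to the dry ground with the weld-bot.
10. Warden goes back to the marsh camp alone.
11. Warden goes to the dry ground with the scan-bot.
12. Warden goes back to the marsh camp alone.
13. Warden goes to the dry ground with the haul-bot.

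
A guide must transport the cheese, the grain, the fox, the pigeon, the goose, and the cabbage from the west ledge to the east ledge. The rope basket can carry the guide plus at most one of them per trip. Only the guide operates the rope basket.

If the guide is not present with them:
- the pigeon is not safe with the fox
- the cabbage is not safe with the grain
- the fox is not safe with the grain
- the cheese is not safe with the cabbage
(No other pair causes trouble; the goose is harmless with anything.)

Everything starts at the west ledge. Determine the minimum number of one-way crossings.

impossible

Whatever the first load, the items left behind include a forbidden pair without the guide. No opening move is safe, so no plan exists.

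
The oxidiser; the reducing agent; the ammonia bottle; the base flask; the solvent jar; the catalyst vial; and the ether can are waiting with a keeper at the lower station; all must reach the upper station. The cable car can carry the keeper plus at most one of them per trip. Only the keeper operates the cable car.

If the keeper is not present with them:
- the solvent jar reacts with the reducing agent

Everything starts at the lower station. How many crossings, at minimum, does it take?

13

Counting alone: the keeper can take at most 1 across per trip to the upper station, so moving all 7 needs at least 7 loaded trips out, with a return between consecutive ones — at least 13 crossings.
The plan below uses exactly 13 crossings, so it is optimal:
1. Keeper goes to the upper station with the reducing agent.  [the lower station: the ammonia bottle, the base flask, the catalyst vial, the ether can, the oxidiser, the solvent jar | the upper station: the reducing agent]
2. Keeper goes back to the lower station alone.  [the lower station: the ammonia bottle, the base flask, the catalyst vial, the ether can, the oxidiser, the solvent jar | the upper station: the reducing agent]
3. Keeper goes to the upper station with the oxidiser.  [the lower station: the ammonia bottle, the base flask, the catalyst vial, the ether can, the solvent jar | the upper station: the oxidiser, the reducing agent]
4. Keeper goes back to the lower station alone.  [the lower station: the ammonia bottle, the base flask, the catalyst vial, the ether can, the solvent jar | the upper station: the oxidiser, the reducing agent]
5. Keeper goes to the upper station with the ammonia bottle.  [the lower station: the base flask, the catalyst vial, the ether can, the solvent jar | the upper station: the ammonia bottle, the oxidiser, the reducing agent]
6. Keeper goes back to the lower station alone.  [the lower station: the base flask, the catalyst vial, the ether can, the solvent jar | the upper station: the ammonia bottle, the oxidiser, the reducing agent]
7. Keeper goes to the upper station with the base flask.  [the lower station: the catalyst vial, the ether can, the solvent jar | the upper station: the ammonia bottle, the base flask, the oxidiser, the reducing agent]
8. Keeper goes back to the lower station alone.  [the lower station: the catalyst vial, the ether can, the solvent jar | the upper station: the ammonia bottle, the base flask, the oxidiser, the reducing agent]
9. Keeper goes to the upper station with the catalyst vial.  [the lower station: the ether can, the solvent jar | the upper station: the ammonia bottle, the base flask, the catalyst vial, the oxidiser, the reducing agent]
10. Keeper goes back to the lower station alone.  [the lower station: the ether can, the solvent jar | the upper station: the ammonia bottle, the base flask, the catalyst vial, the oxidiser, the reducing agent]
11. Keeper goes to the upper station with the ether can.  [the lower station: the solvent jar | the upper station: the ammonia bottle, the base flask, the catalyst vial, the ether can, the oxidiser, the reducing agent]
12. Keeper goes back to the lower station alone.  [the lower station: the solvent jar | the upper station: the ammonia bottle, the base flask, the catalyst vial, the ether can, the oxidiser, the reducing agent]
13. Keeper goes to the upper station with the solvent jar.  [the lower station: — | the upper station: the ammonia bottle, the base flask, the catalyst vial, the ether can, the oxidiser, the reducing agent, the solvent jar]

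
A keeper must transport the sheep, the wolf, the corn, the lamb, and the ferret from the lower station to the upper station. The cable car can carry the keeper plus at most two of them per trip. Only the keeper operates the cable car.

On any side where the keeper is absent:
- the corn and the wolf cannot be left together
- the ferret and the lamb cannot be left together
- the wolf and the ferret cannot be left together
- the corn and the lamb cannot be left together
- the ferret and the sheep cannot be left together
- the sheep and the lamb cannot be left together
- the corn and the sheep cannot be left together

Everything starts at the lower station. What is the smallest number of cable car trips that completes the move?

impossible

Whatever the first load, the items left behind include a forbidden pair without the keeper. No opening move is safe, so no plan exists.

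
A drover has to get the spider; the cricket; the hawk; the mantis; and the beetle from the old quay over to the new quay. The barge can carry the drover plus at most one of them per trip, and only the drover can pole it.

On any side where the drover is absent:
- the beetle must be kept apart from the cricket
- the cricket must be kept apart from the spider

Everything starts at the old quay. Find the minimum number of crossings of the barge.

Counting alone: the drover can take at most 1 across per trip to the new quay, so moving all 5 needs at least 5 loaded trips out, with a return between consecutive ones — at least 9 crossings.
The safety rule pushes this higher. Following every safe sequence of crossings, the most of the 5 that can be at the new quay as the barge arrives there on crossing 9 is 4 — never all 5.
So no plan with fewer than 11 crossings exists, and this one achieves 11:
1. Drover goes to the new quay with the cricket.  [the old quay: the beetle, the hawk, the mantis, the spider | the new quay: the cricket]
2. Drover goes back to the old quay alone.  [the old quay: the beetle, the hawk, the mantis, the spider | the new quay: the cricket]
3. Drover goes to the new quay with the spider.  [the old quay: the beetle, the hawk, the mantis | the new quay: the cricket, the spider]
4. Drover goes back to the old quay with the cricket.  [the old quay: the beetle, the cricket, the hawk, the mantis | the new quay: the spider]
5. Drover goes to the new quay with the beetle.  [the old quay: the cricket, the hawk, the mantis | the new quay: the beetle, the spider]
6. Drover goes back to the old quay alone.  [the old quay: the cricket, the hawk, the mantis | the new quay: the beetle, the spider]
7. Drover goes to the new quay with the hawk.  [the old quay: the cricket, the mantis | the new quay: the beetle, the hawk, the spider]
8. Drover goes back to the old quay alone.  [the old quay: the cricket, the mantis | the new quay: the beetle, the hawk, the spider]
9. Drover goes to the new quay with the mantis.  [the old quay: the cricket | the new quay: the beetle, the hawk, the mantis, the spider]
10. Drover goes back to the old quay alone.  [the old quay: the cricket | the new quay: the beetle, the hawk, the mantis, the spider]
11. Drover goes to the new quay with the cricket.  [the old quay: — | the new quay: the beetle, the cricket, the hawk, the mantis, the spider]

11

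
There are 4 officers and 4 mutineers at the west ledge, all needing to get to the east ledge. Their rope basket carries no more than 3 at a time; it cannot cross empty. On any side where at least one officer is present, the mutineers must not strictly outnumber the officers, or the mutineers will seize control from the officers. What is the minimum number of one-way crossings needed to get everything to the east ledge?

9

Counting alone: each trip to the east ledge takes at most 3 across and each return brings at least 1 back, so after t trips out (and t−1 returns) at most 3t − (t−1) of the 8 are across; that first reaches 8 at t = 4, so at least 7 crossings are needed.
The safety rule pushes this higher. Following every safe sequence of crossings, the most of the 8 that can be at the east ledge as the rope basket arrives there on crossing 7 is 7 — never all 8.
So no plan with fewer than 9 crossings exists, and this one achieves 9:
1. 2 mutineers → the east ledge.  (the west ledge: 4O 2M; the east ledge: 0O 2M)
2. 1 mutineer ← the west ledge.  (the west ledge: 4O 3M; the east ledge: 0O 1M)
3. 3 mutineers → the east ledge.  (the west ledge: 4O 0M; the east ledge: 0O 4M)
4. 1 mutineer ← the west ledge.  (the west ledge: 4O 1M; the east ledge: 0O 3M)
5. 3 officers → the east ledge.  (the west ledge: 1O 1M; the east ledge: 3O 3M)
6. 1 officer and 1 mutineer ← the west ledge.  (the west ledge: 2O 2M; the east ledge: 2O 2M)
7. 2 officers → the east ledge.  (the west ledge: 0O 2M; the east ledge: 4O 2M)
8. 1 mutineer ← the west ledge.  (the west ledge: 0O 3M; the east ledge: 4O 1M)
9. 3 mutineers → the east ledge.  (the west ledge: 0O 0M; the east ledge: 4O 4M)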